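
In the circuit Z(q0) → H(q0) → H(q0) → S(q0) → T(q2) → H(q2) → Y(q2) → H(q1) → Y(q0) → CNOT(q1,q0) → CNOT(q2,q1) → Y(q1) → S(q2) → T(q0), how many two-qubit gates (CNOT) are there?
2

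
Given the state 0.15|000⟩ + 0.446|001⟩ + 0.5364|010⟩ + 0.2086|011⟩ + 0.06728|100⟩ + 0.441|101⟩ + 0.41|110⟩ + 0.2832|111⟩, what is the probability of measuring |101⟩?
0.1945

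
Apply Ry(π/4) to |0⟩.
0.9239|0⟩ + 0.3827|1⟩

Ry(π/4) = [[cos(θ/2), −sin(θ/2)], [sin(θ/2), cos(θ/2)]]; θ = π/4, cos(θ/2) ≈ 0.92388, sin(θ/2) ≈ 0.382683.
With a = amp(|0⟩) = 1 and b = amp(|1⟩) = 0:
new amp(|0⟩) = (0.92388)·a + (-0.382683)·b = 0.9239
new amp(|1⟩) = (0.382683)·a + (0.92388)·b = 0.3827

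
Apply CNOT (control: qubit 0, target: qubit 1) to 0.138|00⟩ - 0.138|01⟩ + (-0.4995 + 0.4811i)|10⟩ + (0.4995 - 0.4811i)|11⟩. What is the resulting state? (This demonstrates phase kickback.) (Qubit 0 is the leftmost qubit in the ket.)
0.138|00⟩ - 0.138|01⟩ + (0.4995 - 0.4811i)|10⟩ + (-0.4995 + 0.4811i)|11⟩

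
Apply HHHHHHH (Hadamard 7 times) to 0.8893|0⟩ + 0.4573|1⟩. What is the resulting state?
0.9522|0⟩ + 0.3055|1⟩

H² = I, so H^7 = H: a single Hadamard. With (a, b) = (0.8893, 0.4573), H gives ((a + b)/√2, (a − b)/√2) = (0.9522, 0.3055).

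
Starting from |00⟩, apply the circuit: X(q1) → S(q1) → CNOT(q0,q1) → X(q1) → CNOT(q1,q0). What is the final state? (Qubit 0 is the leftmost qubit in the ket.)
i|00⟩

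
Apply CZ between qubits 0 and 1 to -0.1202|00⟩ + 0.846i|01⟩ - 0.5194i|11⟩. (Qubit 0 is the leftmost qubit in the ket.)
-0.1202|00⟩ + 0.846i|01⟩ + 0.5194i|11⟩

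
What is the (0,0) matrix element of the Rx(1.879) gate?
0.5902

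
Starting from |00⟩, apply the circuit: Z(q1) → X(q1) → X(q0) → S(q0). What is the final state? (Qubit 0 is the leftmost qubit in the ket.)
i|11⟩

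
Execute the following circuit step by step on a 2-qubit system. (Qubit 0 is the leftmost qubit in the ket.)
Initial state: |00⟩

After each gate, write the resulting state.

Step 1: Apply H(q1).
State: 1/√2|00⟩ + 1/√2|01⟩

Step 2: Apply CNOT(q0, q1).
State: 1/√2|00⟩ + 1/√2|01⟩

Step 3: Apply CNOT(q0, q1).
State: 1/√2|00⟩ + 1/√2|01⟩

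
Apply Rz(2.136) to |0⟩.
(0.4819 - 0.8762i)|0⟩

Rz(2.136) = [[e^(−iθ/2), 0], [0, e^(iθ/2)]] with e^(±iθ/2) = cos(θ/2) ± i·sin(θ/2); θ = 2.136, cos(θ/2) ≈ 0.481878, sin(θ/2) ≈ 0.876239.
With a = amp(|0⟩) = 1 and b = amp(|1⟩) = 0:
new amp(|0⟩) = (0.481878 - 0.876239i)·a = (0.4819 - 0.8762i)
new amp(|1⟩) = (0.481878 + 0.876239i)·b = 0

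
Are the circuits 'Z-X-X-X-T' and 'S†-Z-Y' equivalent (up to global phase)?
No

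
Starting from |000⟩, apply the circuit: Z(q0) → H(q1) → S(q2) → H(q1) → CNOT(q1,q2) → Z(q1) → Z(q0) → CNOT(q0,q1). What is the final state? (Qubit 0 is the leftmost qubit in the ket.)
|000⟩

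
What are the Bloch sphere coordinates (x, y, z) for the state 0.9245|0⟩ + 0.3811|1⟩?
(0.7047, 0, 0.7095)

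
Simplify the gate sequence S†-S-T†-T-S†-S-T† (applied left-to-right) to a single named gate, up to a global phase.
T†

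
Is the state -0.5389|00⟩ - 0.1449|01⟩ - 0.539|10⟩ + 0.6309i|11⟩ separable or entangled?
Entangled

Writing the state as a|00⟩ + b|01⟩ + c|10⟩ + d|11⟩, it is a product state iff ad − bc = 0.
Here (a, b, c, d) = (-0.5389, -0.1449, -0.539, 0.6309i): ad − bc = (-0.5389)(0.6309i) − (-0.1449)(-0.539) = (-0.0781 - 0.34i) ≠ 0, so the state is entangled.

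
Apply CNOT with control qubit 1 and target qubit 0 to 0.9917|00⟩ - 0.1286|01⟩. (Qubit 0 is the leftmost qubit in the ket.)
0.9917|00⟩ - 0.1286|11⟩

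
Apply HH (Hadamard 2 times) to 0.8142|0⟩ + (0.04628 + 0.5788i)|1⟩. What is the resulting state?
0.8142|0⟩ + (0.04628 + 0.5788i)|1⟩

H² = I, so an even number of Hadamards cancels: H^2 = I and the state is unchanged.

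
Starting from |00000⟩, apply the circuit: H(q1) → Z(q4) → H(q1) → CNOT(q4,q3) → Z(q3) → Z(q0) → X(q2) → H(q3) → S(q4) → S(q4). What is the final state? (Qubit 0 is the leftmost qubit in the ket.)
1/√2|00100⟩ + 1/√2|00110⟩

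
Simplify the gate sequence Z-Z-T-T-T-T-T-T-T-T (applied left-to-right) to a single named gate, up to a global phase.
I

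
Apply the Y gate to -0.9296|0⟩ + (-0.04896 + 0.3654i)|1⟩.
(0.3654 + 0.04896i)|0⟩ - 0.9296i|1⟩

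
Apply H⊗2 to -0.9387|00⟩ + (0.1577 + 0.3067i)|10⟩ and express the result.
(-0.3905 + 0.1534i)|00⟩ + (-0.3905 + 0.1534i)|01⟩ + (-0.5482 - 0.1534i)|10⟩ + (-0.5482 - 0.1534i)|11⟩

H⊗2 gives amp(|y⟩) = (1/2) Σ_x (−1)^(x·y) amp(|x⟩), where x·y is the number of positions in which both x and y have a 1.
|00⟩: (-0.9387 + (0.1577 + 0.3067i))/2 = (-0.3905 + 0.1534i)
|01⟩: (-0.9387 + (0.1577 + 0.3067i))/2 = (-0.3905 + 0.1534i)
|10⟩: (-0.9387 - (0.1577 + 0.3067i))/2 = (-0.5482 - 0.1534i)
|11⟩: (-0.9387 - (0.1577 + 0.3067i))/2 = (-0.5482 - 0.1534i)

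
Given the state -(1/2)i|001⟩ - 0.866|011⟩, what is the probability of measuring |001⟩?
1/4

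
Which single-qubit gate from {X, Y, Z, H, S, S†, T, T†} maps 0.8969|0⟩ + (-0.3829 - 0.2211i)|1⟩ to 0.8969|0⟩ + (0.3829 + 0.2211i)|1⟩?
Z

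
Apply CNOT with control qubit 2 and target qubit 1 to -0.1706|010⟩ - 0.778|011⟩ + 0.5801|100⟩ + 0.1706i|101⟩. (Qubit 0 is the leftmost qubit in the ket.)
-0.778|001⟩ - 0.1706|010⟩ + 0.5801|100⟩ + 0.1706i|111⟩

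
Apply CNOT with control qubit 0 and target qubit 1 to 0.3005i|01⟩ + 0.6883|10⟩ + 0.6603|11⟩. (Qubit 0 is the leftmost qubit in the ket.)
0.3005i|01⟩ + 0.6603|10⟩ + 0.6883|11⟩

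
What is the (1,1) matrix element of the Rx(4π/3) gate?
-1/2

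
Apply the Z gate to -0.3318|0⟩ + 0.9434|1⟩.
-0.3318|0⟩ - 0.9434|1⟩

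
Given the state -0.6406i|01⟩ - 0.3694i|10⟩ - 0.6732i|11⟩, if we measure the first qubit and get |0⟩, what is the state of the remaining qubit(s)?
-i|1⟩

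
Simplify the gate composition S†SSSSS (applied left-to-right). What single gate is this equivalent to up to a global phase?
I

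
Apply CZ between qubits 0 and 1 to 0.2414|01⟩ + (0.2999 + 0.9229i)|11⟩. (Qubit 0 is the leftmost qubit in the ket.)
0.2414|01⟩ + (-0.2999 - 0.9229i)|11⟩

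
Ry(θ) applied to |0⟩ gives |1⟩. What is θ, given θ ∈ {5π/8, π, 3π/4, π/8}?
π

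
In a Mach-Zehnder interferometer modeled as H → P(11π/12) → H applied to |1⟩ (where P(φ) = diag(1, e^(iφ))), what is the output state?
(0.983 - 0.1294i)|0⟩ + (0.01704 + 0.1294i)|1⟩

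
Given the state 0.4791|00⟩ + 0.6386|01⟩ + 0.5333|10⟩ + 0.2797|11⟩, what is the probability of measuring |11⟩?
0.07823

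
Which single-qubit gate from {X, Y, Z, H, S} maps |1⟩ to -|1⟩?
Z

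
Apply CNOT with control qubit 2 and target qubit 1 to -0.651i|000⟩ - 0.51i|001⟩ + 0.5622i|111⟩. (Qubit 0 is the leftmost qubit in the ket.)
-0.651i|000⟩ - 0.51i|011⟩ + 0.5622i|101⟩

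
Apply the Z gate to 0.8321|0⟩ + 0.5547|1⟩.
0.8321|0⟩ - 0.5547|1⟩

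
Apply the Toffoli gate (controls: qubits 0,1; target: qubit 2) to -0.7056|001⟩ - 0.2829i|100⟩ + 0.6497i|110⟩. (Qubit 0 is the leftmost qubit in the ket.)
-0.7056|001⟩ - 0.2829i|100⟩ + 0.6497i|111⟩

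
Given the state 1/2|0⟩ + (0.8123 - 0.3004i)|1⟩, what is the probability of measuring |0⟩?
1/4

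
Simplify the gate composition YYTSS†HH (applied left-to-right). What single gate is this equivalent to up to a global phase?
T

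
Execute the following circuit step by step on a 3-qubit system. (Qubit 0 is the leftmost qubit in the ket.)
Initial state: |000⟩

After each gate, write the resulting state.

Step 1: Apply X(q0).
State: |100⟩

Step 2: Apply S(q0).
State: i|100⟩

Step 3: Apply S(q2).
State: i|100⟩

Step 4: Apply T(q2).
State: i|100⟩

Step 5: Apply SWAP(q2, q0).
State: i|001⟩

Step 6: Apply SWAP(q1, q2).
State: i|010⟩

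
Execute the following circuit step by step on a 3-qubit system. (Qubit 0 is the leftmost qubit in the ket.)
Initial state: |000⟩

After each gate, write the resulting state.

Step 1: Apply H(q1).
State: 1/√2|000⟩ + 1/√2|010⟩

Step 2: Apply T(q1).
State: 1/√2|000⟩ + (1/2 + (1/2)i)|010⟩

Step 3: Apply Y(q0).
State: (1/√2)i|100⟩ + (-1/2 + (1/2)i)|110⟩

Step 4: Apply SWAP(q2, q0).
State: (1/√2)i|001⟩ + (-1/2 + (1/2)i)|011⟩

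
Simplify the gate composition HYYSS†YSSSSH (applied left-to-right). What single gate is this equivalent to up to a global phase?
Y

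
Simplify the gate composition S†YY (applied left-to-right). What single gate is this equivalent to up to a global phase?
S†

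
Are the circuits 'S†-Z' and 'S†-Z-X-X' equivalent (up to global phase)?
Yes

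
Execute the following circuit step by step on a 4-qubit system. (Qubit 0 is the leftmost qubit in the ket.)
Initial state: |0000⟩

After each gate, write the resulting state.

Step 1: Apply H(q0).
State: 1/√2|0000⟩ + 1/√2|1000⟩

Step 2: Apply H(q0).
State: |0000⟩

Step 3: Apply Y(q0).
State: i|1000⟩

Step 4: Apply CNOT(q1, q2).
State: i|1000⟩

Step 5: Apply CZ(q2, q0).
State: i|1000⟩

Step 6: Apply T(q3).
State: i|1000⟩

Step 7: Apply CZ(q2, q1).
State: i|1000⟩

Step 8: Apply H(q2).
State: (1/√2)i|1000⟩ + (1/√2)i|1010⟩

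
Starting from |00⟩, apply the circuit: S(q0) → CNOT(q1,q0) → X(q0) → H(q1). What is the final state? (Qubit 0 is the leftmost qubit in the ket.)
1/√2|10⟩ + 1/√2|11⟩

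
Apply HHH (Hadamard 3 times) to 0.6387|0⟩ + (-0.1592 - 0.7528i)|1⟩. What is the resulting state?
(0.3391 - 0.5323i)|0⟩ + (0.5642 + 0.5323i)|1⟩

H² = I, so H^3 = H: a single Hadamard. With (a, b) = (0.6387, (-0.1592 - 0.7528i)), H gives ((a + b)/√2, (a − b)/√2) = ((0.3391 - 0.5323i), (0.5642 + 0.5323i)).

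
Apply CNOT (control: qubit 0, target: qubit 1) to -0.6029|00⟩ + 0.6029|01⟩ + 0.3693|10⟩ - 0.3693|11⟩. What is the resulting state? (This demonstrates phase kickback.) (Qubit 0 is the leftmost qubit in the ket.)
-0.6029|00⟩ + 0.6029|01⟩ - 0.3693|10⟩ + 0.3693|11⟩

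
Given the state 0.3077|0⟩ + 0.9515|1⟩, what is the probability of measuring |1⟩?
0.9054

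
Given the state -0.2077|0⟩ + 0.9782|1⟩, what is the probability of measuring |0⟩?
0.04314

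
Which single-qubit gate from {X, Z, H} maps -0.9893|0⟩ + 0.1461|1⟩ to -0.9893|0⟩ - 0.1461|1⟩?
Z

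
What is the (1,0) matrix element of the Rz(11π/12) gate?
0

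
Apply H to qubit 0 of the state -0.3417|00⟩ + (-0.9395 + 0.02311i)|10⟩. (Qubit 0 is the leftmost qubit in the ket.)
(-0.9059 + 0.01634i)|00⟩ + (0.4227 - 0.01634i)|10⟩

H on qubit 0 mixes each pair of kets that differ only in qubit 0: amplitudes (a, b) of (|…0…⟩, |…1…⟩) become ((a + b)/√2, (a − b)/√2). Kets absent from the input have amplitude 0.
(|00⟩, |10⟩): (a, b) = (-0.3417, (-0.9395 + 0.02311i)) → ((-0.9059 + 0.01634i), (0.4227 - 0.01634i))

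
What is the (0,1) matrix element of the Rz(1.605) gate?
0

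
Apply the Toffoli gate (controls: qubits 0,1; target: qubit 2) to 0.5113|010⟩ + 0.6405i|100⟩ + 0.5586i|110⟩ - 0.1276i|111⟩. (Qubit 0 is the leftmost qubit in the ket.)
0.5113|010⟩ + 0.6405i|100⟩ - 0.1276i|110⟩ + 0.5586i|111⟩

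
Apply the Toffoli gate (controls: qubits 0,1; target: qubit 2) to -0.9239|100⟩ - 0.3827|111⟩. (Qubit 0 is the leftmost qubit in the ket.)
-0.9239|100⟩ - 0.3827|110⟩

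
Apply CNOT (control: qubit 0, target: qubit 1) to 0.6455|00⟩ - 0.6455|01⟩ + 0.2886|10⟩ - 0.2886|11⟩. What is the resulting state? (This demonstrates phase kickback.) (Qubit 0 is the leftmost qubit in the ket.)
0.6455|00⟩ - 0.6455|01⟩ - 0.2886|10⟩ + 0.2886|11⟩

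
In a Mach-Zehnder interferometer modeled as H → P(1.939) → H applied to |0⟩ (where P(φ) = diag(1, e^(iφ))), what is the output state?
(0.32 + 0.4665i)|0⟩ + (0.68 - 0.4665i)|1⟩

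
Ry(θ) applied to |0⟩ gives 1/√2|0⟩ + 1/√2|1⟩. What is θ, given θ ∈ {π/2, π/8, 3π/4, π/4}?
π/2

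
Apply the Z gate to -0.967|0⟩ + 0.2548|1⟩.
-0.967|0⟩ - 0.2548|1⟩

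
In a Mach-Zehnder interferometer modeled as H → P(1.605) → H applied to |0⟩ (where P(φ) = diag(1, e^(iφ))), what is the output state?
(0.4829 + 0.4997i)|0⟩ + (0.5171 - 0.4997i)|1⟩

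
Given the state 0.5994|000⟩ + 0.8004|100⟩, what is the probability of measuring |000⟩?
0.3593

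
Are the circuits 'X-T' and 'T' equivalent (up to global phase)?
No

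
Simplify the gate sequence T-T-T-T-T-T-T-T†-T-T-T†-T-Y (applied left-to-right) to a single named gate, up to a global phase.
Y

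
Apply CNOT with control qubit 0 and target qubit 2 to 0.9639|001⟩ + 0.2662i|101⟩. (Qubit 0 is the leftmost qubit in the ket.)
0.9639|001⟩ + 0.2662i|100⟩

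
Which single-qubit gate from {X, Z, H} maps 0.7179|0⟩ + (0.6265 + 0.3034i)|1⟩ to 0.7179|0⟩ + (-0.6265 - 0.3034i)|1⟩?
Z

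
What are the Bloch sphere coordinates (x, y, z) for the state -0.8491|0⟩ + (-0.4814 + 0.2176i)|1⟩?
(0.8175, -0.3695, 0.4419)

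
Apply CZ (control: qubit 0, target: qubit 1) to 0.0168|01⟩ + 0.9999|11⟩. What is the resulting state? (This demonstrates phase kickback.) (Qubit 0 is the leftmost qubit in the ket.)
0.0168|01⟩ - 0.9999|11⟩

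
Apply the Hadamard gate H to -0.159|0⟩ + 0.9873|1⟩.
0.5857|0⟩ - 0.8106|1⟩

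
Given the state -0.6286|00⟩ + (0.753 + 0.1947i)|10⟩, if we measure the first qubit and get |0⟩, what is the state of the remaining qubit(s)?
-|0⟩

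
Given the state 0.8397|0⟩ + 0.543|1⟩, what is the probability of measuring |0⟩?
0.7051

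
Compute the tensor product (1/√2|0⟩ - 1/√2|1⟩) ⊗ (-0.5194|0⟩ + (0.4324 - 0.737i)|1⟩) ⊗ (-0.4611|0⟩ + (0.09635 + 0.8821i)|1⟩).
0.1693|000⟩ + (-0.03539 - 0.324i)|001⟩ + (-0.141 + 0.2403i)|010⟩ + (0.4892 + 0.2195i)|011⟩ - 0.1693|100⟩ + (0.03539 + 0.324i)|101⟩ + (0.141 - 0.2403i)|110⟩ + (-0.4892 - 0.2195i)|111⟩

amp(|b₁b₂…⟩) = product of the factor amplitudes for bits b₁, b₂, …; only kets whose every factor amplitude is nonzero survive.
|000⟩: (1/√2)(-0.5194)(-0.4611) = 0.1693
|001⟩: (1/√2)(-0.5194)(0.09635 + 0.8821i) = (-0.03539 - 0.324i)
|010⟩: (1/√2)(0.4324 - 0.737i)(-0.4611) = (-0.141 + 0.2403i)
|011⟩: (1/√2)(0.4324 - 0.737i)(0.09635 + 0.8821i) = (0.4892 + 0.2195i)
|100⟩: (-1/√2)(-0.5194)(-0.4611) = -0.1693
|101⟩: (-1/√2)(-0.5194)(0.09635 + 0.8821i) = (0.03539 + 0.324i)
|110⟩: (-1/√2)(0.4324 - 0.737i)(-0.4611) = (0.141 - 0.2403i)
|111⟩: (-1/√2)(0.4324 - 0.737i)(0.09635 + 0.8821i) = (-0.4892 - 0.2195i)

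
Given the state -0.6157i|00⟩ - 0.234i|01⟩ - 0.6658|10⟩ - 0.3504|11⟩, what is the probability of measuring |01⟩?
0.05476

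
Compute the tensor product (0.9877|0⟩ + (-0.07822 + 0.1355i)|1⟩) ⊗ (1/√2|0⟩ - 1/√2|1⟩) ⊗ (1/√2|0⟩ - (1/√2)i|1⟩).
0.4939|000⟩ - 0.4939i|001⟩ - 0.4939|010⟩ + 0.4939i|011⟩ + (-0.03911 + 0.06775i)|100⟩ + (0.06775 + 0.03911i)|101⟩ + (0.03911 - 0.06775i)|110⟩ + (-0.06775 - 0.03911i)|111⟩

amp(|b₁b₂…⟩) = product of the factor amplitudes for bits b₁, b₂, …; only kets whose every factor amplitude is nonzero survive.
|000⟩: (0.9877)(1/√2)(1/√2) = 0.4939
|001⟩: (0.9877)(1/√2)(-(1/√2)i) = -0.4939i
|010⟩: (0.9877)(-1/√2)(1/√2) = -0.4939
|011⟩: (0.9877)(-1/√2)(-(1/√2)i) = 0.4939i
|100⟩: (-0.07822 + 0.1355i)(1/√2)(1/√2) = (-0.03911 + 0.06775i)
|101⟩: (-0.07822 + 0.1355i)(1/√2)(-(1/√2)i) = (0.06775 + 0.03911i)
|110⟩: (-0.07822 + 0.1355i)(-1/√2)(1/√2) = (0.03911 - 0.06775i)
|111⟩: (-0.07822 + 0.1355i)(-1/√2)(-(1/√2)i) = (-0.06775 - 0.03911i)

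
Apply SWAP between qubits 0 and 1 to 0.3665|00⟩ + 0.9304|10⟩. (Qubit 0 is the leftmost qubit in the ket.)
0.3665|00⟩ + 0.9304|01⟩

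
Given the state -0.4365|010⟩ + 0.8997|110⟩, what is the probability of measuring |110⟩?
0.8095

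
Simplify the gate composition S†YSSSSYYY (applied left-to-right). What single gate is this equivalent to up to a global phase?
S†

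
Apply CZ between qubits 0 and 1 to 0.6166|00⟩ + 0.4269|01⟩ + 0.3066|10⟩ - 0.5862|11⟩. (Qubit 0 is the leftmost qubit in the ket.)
0.6166|00⟩ + 0.4269|01⟩ + 0.3066|10⟩ + 0.5862|11⟩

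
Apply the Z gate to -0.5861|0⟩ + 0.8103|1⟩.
-0.5861|0⟩ - 0.8103|1⟩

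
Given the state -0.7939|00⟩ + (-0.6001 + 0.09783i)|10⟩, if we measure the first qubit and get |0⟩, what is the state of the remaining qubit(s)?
-|0⟩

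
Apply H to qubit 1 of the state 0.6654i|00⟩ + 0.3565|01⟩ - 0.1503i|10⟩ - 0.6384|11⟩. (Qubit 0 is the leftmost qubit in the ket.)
(0.2521 + 0.4705i)|00⟩ + (-0.2521 + 0.4705i)|01⟩ + (-0.4514 - 0.1063i)|10⟩ + (0.4514 - 0.1063i)|11⟩

H on qubit 1 mixes each pair of kets that differ only in qubit 1: amplitudes (a, b) of (|…0…⟩, |…1…⟩) become ((a + b)/√2, (a − b)/√2). Kets absent from the input have amplitude 0.
(|00⟩, |01⟩): (a, b) = (0.6654i, 0.3565) → ((0.2521 + 0.4705i), (-0.2521 + 0.4705i))
(|10⟩, |11⟩): (a, b) = (-0.1503i, -0.6384) → ((-0.4514 - 0.1063i), (0.4514 - 0.1063i))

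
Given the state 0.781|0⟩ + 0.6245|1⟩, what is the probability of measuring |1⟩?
0.39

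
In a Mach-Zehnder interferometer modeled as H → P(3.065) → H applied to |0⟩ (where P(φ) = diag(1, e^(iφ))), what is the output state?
(0.001466 + 0.03826i)|0⟩ + (0.9985 - 0.03826i)|1⟩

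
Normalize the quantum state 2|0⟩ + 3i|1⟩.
0.5547|0⟩ + 0.8321i|1⟩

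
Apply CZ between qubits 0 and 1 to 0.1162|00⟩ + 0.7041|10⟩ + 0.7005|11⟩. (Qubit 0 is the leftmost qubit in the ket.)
0.1162|00⟩ + 0.7041|10⟩ - 0.7005|11⟩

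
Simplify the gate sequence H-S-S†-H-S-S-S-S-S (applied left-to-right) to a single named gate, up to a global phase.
S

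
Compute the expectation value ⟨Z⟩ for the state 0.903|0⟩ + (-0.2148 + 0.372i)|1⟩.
0.6309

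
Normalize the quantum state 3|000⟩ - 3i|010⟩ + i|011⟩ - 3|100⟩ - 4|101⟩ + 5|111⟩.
0.3612|000⟩ - 0.3612i|010⟩ + 0.1204i|011⟩ - 0.3612|100⟩ - 0.4815|101⟩ + 0.6019|111⟩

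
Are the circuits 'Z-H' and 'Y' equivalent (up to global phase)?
No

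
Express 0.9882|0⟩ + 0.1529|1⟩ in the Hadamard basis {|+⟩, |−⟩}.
0.8069|+⟩ + 0.5906|−⟩

With |ψ⟩ = α|0⟩ + β|1⟩, the Hadamard-basis coefficients are ⟨+|ψ⟩ = (α + β)/√2 and ⟨−|ψ⟩ = (α − β)/√2.
Here α = 0.9882, β = 0.1529: (α + β)/√2 = 0.8069, (α − β)/√2 = 0.5906.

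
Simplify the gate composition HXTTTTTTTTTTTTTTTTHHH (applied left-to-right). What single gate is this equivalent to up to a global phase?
Z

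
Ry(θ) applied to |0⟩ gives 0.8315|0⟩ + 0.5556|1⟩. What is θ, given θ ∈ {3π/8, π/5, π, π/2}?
3π/8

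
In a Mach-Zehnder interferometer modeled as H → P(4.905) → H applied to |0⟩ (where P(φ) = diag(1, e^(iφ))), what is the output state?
(0.5957 - 0.4908i)|0⟩ + (0.4043 + 0.4908i)|1⟩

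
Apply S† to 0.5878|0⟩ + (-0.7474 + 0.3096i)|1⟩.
0.5878|0⟩ + (0.3096 + 0.7474i)|1⟩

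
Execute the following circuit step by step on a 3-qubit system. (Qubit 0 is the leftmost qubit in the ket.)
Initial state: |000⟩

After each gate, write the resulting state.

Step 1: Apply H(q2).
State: 1/√2|000⟩ + 1/√2|001⟩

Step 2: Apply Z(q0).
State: 1/√2|000⟩ + 1/√2|001⟩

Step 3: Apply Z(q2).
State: 1/√2|000⟩ - 1/√2|001⟩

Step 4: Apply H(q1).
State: 1/2|000⟩ - 1/2|001⟩ + 1/2|010⟩ - 1/2|011⟩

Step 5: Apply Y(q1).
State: -(1/2)i|000⟩ + (1/2)i|001⟩ + (1/2)i|010⟩ - (1/2)i|011⟩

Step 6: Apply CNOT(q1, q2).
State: -(1/2)i|000⟩ + (1/2)i|001⟩ - (1/2)i|010⟩ + (1/2)i|011⟩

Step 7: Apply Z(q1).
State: -(1/2)i|000⟩ + (1/2)i|001⟩ + (1/2)i|010⟩ - (1/2)i|011⟩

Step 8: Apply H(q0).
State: -(1/√8)i|000⟩ + (1/√8)i|001⟩ + (1/√8)i|010⟩ - (1/√8)i|011⟩ - (1/√8)i|100⟩ + (1/√8)i|101⟩ + (1/√8)i|110⟩ - (1/√8)i|111⟩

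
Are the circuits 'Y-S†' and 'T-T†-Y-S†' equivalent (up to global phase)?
Yes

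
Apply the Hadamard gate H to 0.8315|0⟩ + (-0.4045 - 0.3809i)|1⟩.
(0.3019 - 0.2693i)|0⟩ + (0.874 + 0.2693i)|1⟩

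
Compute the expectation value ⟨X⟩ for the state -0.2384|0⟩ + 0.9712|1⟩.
-0.4631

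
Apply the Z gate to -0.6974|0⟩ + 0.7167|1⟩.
-0.6974|0⟩ - 0.7167|1⟩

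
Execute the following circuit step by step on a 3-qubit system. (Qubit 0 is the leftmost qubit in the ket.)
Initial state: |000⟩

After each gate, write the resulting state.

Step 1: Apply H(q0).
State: 1/√2|000⟩ + 1/√2|100⟩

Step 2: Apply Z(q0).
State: 1/√2|000⟩ - 1/√2|100⟩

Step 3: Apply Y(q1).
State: (1/√2)i|010⟩ - (1/√2)i|110⟩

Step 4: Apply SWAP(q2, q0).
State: (1/√2)i|010⟩ - (1/√2)i|011⟩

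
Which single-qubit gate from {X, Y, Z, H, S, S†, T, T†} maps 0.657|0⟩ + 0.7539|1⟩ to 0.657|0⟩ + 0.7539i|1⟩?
S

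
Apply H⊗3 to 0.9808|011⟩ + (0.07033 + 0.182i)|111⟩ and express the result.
(0.3716 + 0.06435i)|000⟩ + (-0.3716 - 0.06435i)|001⟩ + (-0.3716 - 0.06435i)|010⟩ + (0.3716 + 0.06435i)|011⟩ + (0.3219 - 0.06435i)|100⟩ + (-0.3219 + 0.06435i)|101⟩ + (-0.3219 + 0.06435i)|110⟩ + (0.3219 - 0.06435i)|111⟩

H⊗3 gives amp(|y⟩) = (1/2√2) Σ_x (−1)^(x·y) amp(|x⟩), where x·y is the number of positions in which both x and y have a 1.
|000⟩: (0.9808 + (0.07033 + 0.182i))/(2√2) = (0.3716 + 0.06435i)
|001⟩: (-0.9808 - (0.07033 + 0.182i))/(2√2) = (-0.3716 - 0.06435i)
|010⟩: (-0.9808 - (0.07033 + 0.182i))/(2√2) = (-0.3716 - 0.06435i)
|011⟩: (0.9808 + (0.07033 + 0.182i))/(2√2) = (0.3716 + 0.06435i)
|100⟩: (0.9808 - (0.07033 + 0.182i))/(2√2) = (0.3219 - 0.06435i)
|101⟩: (-0.9808 + (0.07033 + 0.182i))/(2√2) = (-0.3219 + 0.06435i)
|110⟩: (-0.9808 + (0.07033 + 0.182i))/(2√2) = (-0.3219 + 0.06435i)
|111⟩: (0.9808 - (0.07033 + 0.182i))/(2√2) = (0.3219 - 0.06435i)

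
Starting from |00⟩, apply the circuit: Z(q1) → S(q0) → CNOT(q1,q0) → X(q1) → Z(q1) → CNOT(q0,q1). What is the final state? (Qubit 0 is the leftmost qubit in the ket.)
-|01⟩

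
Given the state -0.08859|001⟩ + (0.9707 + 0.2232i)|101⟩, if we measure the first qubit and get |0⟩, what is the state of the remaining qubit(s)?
-|01⟩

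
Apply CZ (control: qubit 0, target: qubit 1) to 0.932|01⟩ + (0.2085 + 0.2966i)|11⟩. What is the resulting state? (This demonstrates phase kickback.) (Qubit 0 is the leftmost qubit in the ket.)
0.932|01⟩ + (-0.2085 - 0.2966i)|11⟩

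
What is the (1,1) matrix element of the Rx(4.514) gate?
-0.6336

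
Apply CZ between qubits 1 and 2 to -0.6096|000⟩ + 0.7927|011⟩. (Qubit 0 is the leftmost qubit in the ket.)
-0.6096|000⟩ - 0.7927|011⟩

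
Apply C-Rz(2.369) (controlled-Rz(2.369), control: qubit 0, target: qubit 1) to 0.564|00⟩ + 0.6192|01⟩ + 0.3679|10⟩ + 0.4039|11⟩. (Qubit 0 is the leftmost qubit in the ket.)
0.564|00⟩ + 0.6192|01⟩ + (0.1386 - 0.3408i)|10⟩ + (0.1522 + 0.3741i)|11⟩

C-Rz(2.369) leaves the control-|0⟩ kets |00⟩, |01⟩ unchanged and applies Rz(2.369) to qubit 1 on the control-|1⟩ pair (|10⟩, |11⟩).
Rz(2.369) = [[e^(−iθ/2), 0], [0, e^(iθ/2)]] with e^(±iθ/2) = cos(θ/2) ± i·sin(θ/2); θ = 2.369, cos(θ/2) ≈ 0.37676, sin(θ/2) ≈ 0.926311.
With a = amp(|10⟩) = 0.3679 and b = amp(|11⟩) = 0.4039:
new amp(|10⟩) = (0.37676 - 0.926311i)·a = (0.1386 - 0.3408i)
new amp(|11⟩) = (0.37676 + 0.926311i)·b = (0.1522 + 0.3741i)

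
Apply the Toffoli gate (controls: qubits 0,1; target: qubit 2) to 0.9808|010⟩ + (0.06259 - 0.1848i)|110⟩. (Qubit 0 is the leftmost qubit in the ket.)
0.9808|010⟩ + (0.06259 - 0.1848i)|111⟩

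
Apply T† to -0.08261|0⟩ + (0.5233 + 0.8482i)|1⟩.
-0.08261|0⟩ + (0.9698 + 0.2297i)|1⟩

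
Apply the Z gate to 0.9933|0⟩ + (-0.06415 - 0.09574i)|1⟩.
0.9933|0⟩ + (0.06415 + 0.09574i)|1⟩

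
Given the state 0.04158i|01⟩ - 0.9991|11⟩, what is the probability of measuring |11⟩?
0.9982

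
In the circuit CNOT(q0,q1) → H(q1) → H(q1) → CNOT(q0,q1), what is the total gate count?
4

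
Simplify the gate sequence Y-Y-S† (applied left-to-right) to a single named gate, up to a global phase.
S†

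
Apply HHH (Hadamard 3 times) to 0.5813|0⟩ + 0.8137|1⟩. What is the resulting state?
0.9864|0⟩ - 0.1643|1⟩

H² = I, so H^3 = H: a single Hadamard. With (a, b) = (0.5813, 0.8137), H gives ((a + b)/√2, (a − b)/√2) = (0.9864, -0.1643).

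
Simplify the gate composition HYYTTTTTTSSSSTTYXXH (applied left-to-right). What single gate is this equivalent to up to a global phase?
Y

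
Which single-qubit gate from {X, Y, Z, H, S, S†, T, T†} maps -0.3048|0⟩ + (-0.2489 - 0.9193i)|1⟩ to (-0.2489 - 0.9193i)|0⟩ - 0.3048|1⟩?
X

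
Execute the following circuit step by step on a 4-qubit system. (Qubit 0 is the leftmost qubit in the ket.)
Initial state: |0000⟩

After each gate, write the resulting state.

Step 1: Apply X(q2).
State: |0010⟩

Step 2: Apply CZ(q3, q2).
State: |0010⟩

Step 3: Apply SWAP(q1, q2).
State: |0100⟩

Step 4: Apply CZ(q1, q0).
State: |0100⟩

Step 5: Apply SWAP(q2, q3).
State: |0100⟩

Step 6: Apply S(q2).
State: |0100⟩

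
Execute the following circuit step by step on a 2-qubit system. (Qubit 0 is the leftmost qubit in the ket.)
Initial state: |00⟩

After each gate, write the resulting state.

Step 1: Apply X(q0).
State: |10⟩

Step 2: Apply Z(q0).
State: -|10⟩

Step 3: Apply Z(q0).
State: |10⟩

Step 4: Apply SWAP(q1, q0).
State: |01⟩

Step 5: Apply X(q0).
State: |11⟩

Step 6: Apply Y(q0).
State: -i|01⟩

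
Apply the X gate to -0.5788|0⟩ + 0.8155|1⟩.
0.8155|0⟩ - 0.5788|1⟩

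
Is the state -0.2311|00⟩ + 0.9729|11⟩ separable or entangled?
Entangled

Writing the state as a|00⟩ + b|01⟩ + c|10⟩ + d|11⟩, it is a product state iff ad − bc = 0.
Here (a, b, c, d) = (-0.2311, 0, 0, 0.9729): ad − bc = (-0.2311)(0.9729) − (0)(0) = -0.2248 ≠ 0, so the state is entangled.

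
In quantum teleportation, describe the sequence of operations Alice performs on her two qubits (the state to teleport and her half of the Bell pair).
CNOT (state → Bell), then H on state qubit, then measure both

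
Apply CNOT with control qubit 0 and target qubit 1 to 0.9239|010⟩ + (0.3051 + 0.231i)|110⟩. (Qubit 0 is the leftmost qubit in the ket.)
0.9239|010⟩ + (0.3051 + 0.231i)|100⟩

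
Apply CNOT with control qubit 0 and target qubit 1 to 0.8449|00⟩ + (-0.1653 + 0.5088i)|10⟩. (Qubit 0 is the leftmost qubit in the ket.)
0.8449|00⟩ + (-0.1653 + 0.5088i)|11⟩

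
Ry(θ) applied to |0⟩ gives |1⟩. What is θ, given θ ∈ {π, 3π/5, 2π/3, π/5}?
π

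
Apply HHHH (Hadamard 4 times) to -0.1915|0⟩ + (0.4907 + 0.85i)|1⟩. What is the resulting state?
-0.1915|0⟩ + (0.4907 + 0.85i)|1⟩

H² = I, so an even number of Hadamards cancels: H^4 = I and the state is unchanged.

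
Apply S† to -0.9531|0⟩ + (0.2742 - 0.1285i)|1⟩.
-0.9531|0⟩ + (-0.1285 - 0.2742i)|1⟩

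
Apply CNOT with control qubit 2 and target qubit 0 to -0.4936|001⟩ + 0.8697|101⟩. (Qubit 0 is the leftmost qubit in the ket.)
0.8697|001⟩ - 0.4936|101⟩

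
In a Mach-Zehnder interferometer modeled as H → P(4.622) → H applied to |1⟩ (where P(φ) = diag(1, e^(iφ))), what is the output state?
(0.5451 + 0.498i)|0⟩ + (0.4549 - 0.498i)|1⟩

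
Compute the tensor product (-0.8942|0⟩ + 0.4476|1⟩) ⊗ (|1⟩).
-0.8942|01⟩ + 0.4476|11⟩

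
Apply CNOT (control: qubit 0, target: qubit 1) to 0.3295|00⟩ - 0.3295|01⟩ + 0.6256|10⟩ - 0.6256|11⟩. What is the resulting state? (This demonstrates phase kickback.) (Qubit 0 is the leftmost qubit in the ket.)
0.3295|00⟩ - 0.3295|01⟩ - 0.6256|10⟩ + 0.6256|11⟩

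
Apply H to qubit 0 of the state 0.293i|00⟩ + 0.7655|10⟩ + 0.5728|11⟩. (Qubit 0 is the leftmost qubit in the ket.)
(0.5413 + 0.2072i)|00⟩ + 0.405|01⟩ + (-0.5413 + 0.2072i)|10⟩ - 0.405|11⟩

H on qubit 0 mixes each pair of kets that differ only in qubit 0: amplitudes (a, b) of (|…0…⟩, |…1…⟩) become ((a + b)/√2, (a − b)/√2). Kets absent from the input have amplitude 0.
(|00⟩, |10⟩): (a, b) = (0.293i, 0.7655) → ((0.5413 + 0.2072i), (-0.5413 + 0.2072i))
(|01⟩, |11⟩): (a, b) = (0, 0.5728) → (0.405, -0.405)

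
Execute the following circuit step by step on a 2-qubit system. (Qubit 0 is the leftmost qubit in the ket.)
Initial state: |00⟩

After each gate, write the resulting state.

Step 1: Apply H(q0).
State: 1/√2|00⟩ + 1/√2|10⟩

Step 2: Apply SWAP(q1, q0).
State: 1/√2|00⟩ + 1/√2|01⟩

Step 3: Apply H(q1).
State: |00⟩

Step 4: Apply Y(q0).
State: i|10⟩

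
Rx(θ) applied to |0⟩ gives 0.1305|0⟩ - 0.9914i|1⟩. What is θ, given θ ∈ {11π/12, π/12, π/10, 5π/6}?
11π/12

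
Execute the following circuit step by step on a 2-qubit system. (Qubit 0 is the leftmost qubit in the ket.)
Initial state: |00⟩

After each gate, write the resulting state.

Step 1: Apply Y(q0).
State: i|10⟩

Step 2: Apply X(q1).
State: i|11⟩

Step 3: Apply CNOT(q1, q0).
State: i|01⟩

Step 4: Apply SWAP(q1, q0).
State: i|10⟩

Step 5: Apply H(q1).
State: (1/√2)i|10⟩ + (1/√2)i|11⟩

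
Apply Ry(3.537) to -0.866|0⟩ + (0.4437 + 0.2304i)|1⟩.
(-0.265 - 0.2259i)|0⟩ + (-0.9363 - 0.04525i)|1⟩

Ry(3.537) = [[cos(θ/2), −sin(θ/2)], [sin(θ/2), cos(θ/2)]]; θ = 3.537, cos(θ/2) ≈ -0.196418, sin(θ/2) ≈ 0.98052.
With a = amp(|0⟩) = -0.866 and b = amp(|1⟩) = (0.4437 + 0.2304i):
new amp(|0⟩) = (-0.196418)·a + (-0.98052)·b = (-0.265 - 0.2259i)
new amp(|1⟩) = (0.98052)·a + (-0.196418)·b = (-0.9363 - 0.04525i)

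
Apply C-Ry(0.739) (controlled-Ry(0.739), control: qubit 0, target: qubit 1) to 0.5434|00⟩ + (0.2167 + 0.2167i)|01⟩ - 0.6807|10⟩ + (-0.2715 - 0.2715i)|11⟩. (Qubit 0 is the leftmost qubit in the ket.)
0.5434|00⟩ + (0.2167 + 0.2167i)|01⟩ + (-0.5367 + 0.09805i)|10⟩ + (-0.499 - 0.2532i)|11⟩

C-Ry(0.739) leaves the control-|0⟩ kets |00⟩, |01⟩ unchanged and applies Ry(0.739) to qubit 1 on the control-|1⟩ pair (|10⟩, |11⟩).
Ry(0.739) = [[cos(θ/2), −sin(θ/2)], [sin(θ/2), cos(θ/2)]]; θ = 0.739, cos(θ/2) ≈ 0.932508, sin(θ/2) ≈ 0.361149.
With a = amp(|10⟩) = -0.6807 and b = amp(|11⟩) = (-0.2715 - 0.2715i):
new amp(|10⟩) = (0.932508)·a + (-0.361149)·b = (-0.5367 + 0.09805i)
new amp(|11⟩) = (0.361149)·a + (0.932508)·b = (-0.499 - 0.2532i)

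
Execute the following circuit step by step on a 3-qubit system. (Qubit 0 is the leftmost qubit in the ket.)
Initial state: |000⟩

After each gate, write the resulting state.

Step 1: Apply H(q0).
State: 1/√2|000⟩ + 1/√2|100⟩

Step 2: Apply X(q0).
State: 1/√2|000⟩ + 1/√2|100⟩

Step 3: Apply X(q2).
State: 1/√2|001⟩ + 1/√2|101⟩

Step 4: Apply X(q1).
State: 1/√2|011⟩ + 1/√2|111⟩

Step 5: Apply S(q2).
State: (1/√2)i|011⟩ + (1/√2)i|111⟩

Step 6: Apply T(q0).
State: (1/√2)i|011⟩ + (-1/2 + (1/2)i)|111⟩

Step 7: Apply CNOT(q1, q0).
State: (-1/2 + (1/2)i)|011⟩ + (1/√2)i|111⟩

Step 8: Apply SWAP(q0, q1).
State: (-1/2 + (1/2)i)|101⟩ + (1/√2)i|111⟩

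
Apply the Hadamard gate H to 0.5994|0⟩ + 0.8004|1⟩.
0.9898|0⟩ - 0.1421|1⟩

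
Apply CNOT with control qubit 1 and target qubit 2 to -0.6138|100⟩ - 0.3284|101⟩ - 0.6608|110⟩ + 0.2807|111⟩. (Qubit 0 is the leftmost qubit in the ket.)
-0.6138|100⟩ - 0.3284|101⟩ + 0.2807|110⟩ - 0.6608|111⟩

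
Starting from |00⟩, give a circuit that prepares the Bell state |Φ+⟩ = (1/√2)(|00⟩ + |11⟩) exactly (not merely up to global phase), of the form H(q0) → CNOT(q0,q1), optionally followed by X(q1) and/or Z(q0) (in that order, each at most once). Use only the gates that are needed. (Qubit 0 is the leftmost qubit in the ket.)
H(q0) → CNOT(q0,q1)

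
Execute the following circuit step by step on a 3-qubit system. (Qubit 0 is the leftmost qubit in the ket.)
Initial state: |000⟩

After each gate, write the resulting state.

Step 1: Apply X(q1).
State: |010⟩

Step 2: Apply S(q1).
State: i|010⟩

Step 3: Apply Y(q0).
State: -|110⟩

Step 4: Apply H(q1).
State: -1/√2|100⟩ + 1/√2|110⟩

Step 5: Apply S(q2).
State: -1/√2|100⟩ + 1/√2|110⟩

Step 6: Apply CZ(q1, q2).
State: -1/√2|100⟩ + 1/√2|110⟩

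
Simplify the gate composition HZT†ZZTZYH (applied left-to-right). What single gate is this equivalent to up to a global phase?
Y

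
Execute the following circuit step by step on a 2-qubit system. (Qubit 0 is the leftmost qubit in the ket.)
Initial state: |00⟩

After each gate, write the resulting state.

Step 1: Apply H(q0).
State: 1/√2|00⟩ + 1/√2|10⟩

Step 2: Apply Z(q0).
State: 1/√2|00⟩ - 1/√2|10⟩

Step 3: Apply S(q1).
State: 1/√2|00⟩ - 1/√2|10⟩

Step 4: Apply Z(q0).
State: 1/√2|00⟩ + 1/√2|10⟩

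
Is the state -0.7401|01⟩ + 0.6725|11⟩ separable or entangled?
Separable

Writing the state as a|00⟩ + b|01⟩ + c|10⟩ + d|11⟩, it is a product state iff ad − bc = 0.
Here (a, b, c, d) = (0, -0.7401, 0, 0.6725): ad − bc = (0)(0.6725) − (-0.7401)(0) = 0, so the state is separable.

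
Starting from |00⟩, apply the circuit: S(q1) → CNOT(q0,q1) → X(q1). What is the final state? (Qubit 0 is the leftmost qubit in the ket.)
|01⟩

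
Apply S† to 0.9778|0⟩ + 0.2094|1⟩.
0.9778|0⟩ - 0.2094i|1⟩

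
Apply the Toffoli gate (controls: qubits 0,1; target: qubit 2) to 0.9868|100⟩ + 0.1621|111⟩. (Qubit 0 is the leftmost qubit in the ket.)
0.9868|100⟩ + 0.1621|110⟩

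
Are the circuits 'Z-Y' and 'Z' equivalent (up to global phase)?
No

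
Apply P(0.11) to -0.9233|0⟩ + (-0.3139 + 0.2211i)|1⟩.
-0.9233|0⟩ + (-0.3363 + 0.1853i)|1⟩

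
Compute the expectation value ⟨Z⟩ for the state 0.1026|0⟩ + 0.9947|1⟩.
-0.9789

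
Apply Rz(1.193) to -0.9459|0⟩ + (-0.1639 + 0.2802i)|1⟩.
(-0.7825 + 0.5314i)|0⟩ + (-0.293 + 0.1397i)|1⟩

Rz(1.193) = [[e^(−iθ/2), 0], [0, e^(iθ/2)]] with e^(±iθ/2) = cos(θ/2) ± i·sin(θ/2); θ = 1.193, cos(θ/2) ≈ 0.827307, sin(θ/2) ≈ 0.56175.
With a = amp(|0⟩) = -0.9459 and b = amp(|1⟩) = (-0.1639 + 0.2802i):
new amp(|0⟩) = (0.827307 - 0.56175i)·a = (-0.7825 + 0.5314i)
new amp(|1⟩) = (0.827307 + 0.56175i)·b = (-0.293 + 0.1397i)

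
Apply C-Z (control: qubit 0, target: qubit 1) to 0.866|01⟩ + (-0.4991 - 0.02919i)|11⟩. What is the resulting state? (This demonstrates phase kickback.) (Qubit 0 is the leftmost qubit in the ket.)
0.866|01⟩ + (0.4991 + 0.02919i)|11⟩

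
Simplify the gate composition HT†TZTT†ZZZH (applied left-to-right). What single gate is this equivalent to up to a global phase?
I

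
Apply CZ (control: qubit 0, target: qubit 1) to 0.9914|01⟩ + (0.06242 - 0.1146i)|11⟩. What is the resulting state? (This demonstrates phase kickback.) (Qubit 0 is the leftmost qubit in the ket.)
0.9914|01⟩ + (-0.06242 + 0.1146i)|11⟩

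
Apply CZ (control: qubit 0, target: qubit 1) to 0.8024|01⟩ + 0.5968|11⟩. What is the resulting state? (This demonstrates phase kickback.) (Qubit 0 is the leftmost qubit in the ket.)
0.8024|01⟩ - 0.5968|11⟩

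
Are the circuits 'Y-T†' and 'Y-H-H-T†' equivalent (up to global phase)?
Yes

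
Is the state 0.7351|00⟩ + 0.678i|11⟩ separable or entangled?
Entangled

Writing the state as a|00⟩ + b|01⟩ + c|10⟩ + d|11⟩, it is a product state iff ad − bc = 0.
Here (a, b, c, d) = (0.7351, 0, 0, 0.678i): ad − bc = (0.7351)(0.678i) − (0)(0) = 0.4984i ≠ 0, so the state is entangled.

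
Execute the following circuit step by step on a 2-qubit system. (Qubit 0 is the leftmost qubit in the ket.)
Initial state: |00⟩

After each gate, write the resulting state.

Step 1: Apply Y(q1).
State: i|01⟩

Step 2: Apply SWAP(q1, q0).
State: i|10⟩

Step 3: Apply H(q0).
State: (1/√2)i|00⟩ - (1/√2)i|10⟩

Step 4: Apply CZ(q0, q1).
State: (1/√2)i|00⟩ - (1/√2)i|10⟩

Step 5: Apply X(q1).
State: (1/√2)i|01⟩ - (1/√2)i|11⟩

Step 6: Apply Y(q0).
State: -1/√2|01⟩ - 1/√2|11⟩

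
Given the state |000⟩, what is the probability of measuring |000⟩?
1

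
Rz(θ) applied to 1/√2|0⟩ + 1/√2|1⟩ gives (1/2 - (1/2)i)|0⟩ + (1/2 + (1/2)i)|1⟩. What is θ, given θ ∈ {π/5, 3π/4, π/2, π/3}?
π/2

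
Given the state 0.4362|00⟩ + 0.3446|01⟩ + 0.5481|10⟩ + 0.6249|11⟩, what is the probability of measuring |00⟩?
0.1903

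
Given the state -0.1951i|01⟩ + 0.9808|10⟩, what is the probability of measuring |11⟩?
0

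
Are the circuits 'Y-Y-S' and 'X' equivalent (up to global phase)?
No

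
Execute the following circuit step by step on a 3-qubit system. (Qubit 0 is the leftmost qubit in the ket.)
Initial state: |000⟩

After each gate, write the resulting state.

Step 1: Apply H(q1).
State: 1/√2|000⟩ + 1/√2|010⟩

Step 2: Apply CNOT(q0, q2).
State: 1/√2|000⟩ + 1/√2|010⟩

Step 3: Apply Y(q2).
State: (1/√2)i|001⟩ + (1/√2)i|011⟩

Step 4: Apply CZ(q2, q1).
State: (1/√2)i|001⟩ - (1/√2)i|011⟩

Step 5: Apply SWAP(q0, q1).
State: (1/√2)i|001⟩ - (1/√2)i|101⟩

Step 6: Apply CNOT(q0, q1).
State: (1/√2)i|001⟩ - (1/√2)i|111⟩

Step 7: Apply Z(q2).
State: -(1/√2)i|001⟩ + (1/√2)i|111⟩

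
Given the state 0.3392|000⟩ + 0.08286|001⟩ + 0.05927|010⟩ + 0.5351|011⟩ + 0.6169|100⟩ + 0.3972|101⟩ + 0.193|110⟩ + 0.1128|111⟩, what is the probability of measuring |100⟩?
0.3806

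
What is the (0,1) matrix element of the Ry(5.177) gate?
-0.5253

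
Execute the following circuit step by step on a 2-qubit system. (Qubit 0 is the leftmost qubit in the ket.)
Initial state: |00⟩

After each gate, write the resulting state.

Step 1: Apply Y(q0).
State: i|10⟩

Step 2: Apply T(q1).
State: i|10⟩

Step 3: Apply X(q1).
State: i|11⟩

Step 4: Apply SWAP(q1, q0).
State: i|11⟩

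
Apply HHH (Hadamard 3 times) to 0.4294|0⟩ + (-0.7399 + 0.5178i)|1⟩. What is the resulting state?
(-0.2196 + 0.3661i)|0⟩ + (0.8268 - 0.3661i)|1⟩

H² = I, so H^3 = H: a single Hadamard. With (a, b) = (0.4294, (-0.7399 + 0.5178i)), H gives ((a + b)/√2, (a − b)/√2) = ((-0.2196 + 0.3661i), (0.8268 - 0.3661i)).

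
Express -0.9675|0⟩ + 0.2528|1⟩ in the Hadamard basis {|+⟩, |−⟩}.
-0.5054|+⟩ - 0.8629|−⟩

With |ψ⟩ = α|0⟩ + β|1⟩, the Hadamard-basis coefficients are ⟨+|ψ⟩ = (α + β)/√2 and ⟨−|ψ⟩ = (α − β)/√2.
Here α = -0.9675, β = 0.2528: (α + β)/√2 = -0.5054, (α − β)/√2 = -0.8629.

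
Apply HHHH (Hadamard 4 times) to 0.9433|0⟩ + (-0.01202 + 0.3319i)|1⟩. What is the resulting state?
0.9433|0⟩ + (-0.01202 + 0.3319i)|1⟩

H² = I, so an even number of Hadamards cancels: H^4 = I and the state is unchanged.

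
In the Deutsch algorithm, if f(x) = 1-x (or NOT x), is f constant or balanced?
Balanced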